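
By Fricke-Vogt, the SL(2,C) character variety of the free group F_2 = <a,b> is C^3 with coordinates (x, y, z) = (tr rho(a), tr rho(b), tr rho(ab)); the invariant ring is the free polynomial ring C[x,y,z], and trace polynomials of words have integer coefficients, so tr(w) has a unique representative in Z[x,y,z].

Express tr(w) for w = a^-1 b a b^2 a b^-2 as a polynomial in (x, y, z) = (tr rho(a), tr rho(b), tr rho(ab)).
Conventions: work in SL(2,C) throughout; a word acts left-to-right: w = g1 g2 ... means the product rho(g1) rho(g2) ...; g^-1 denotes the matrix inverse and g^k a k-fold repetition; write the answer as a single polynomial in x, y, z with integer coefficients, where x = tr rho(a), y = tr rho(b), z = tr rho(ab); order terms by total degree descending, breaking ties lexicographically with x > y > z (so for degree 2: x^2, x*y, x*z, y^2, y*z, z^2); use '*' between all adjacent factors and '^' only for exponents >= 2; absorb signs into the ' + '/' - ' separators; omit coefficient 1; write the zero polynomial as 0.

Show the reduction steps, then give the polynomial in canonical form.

-x*y^3*z^2 + 2*x^2*y^2*z + y^4*z + y^2*z^3 - x^3*y - x*y^3 - x*y*z^2 - 4*y^2*z + 4*x*y + z

reduce: tr(b a b) = tr(b) tr(a b) - tr(a)   [square of b] = y*z - x
tr(b a b^2) = tr(b) tr(b a b) - tr(b a)   [square of b] = y^2*z - x*y - z
tr(a b a b) = tr(a b) tr(a b) - tr(1)   [split at a repeated a] = z^2 - 2
reduce: tr(a b a) = tr(a) tr(b a) - tr(b)   [square of a] = x*z - y
reduce: tr(a b^2 a b) = tr(b) tr(a b a b) - tr(a b a)   [square of b] = y*z^2 - x*z - y
reduce: tr(a^2) = tr(a) tr(a) - tr(1)   [square of a] = x^2 - 2
tr(a b^2 a) = tr(b) tr(a^2 b) - tr(a^2)   [square of b] = x*y*z - x^2 - y^2 + 2
tr(b a b^2 a b) = tr(b) tr(a b^2 a b) - tr(a b^2 a)   [square of b] = y^2*z^2 - 2*x*y*z + x^2 - 2
reduce: tr(a b a b a b) = tr(b a) tr(b a b a) - tr(b^-1 a^-1)   [split at a repeated b] = z^3 - 3*z
so tr(a b a b a) = tr(a) tr(b a b a) - tr(b a b)   [square of a] = x*z^2 - y*z - x
tr(b a b^2 a b a) = tr(b) tr(a b a b a b) - tr(a b a b a)   [square of b] = y*z^3 - x*z^2 - 2*y*z + x
tr(a^-1 b a b^2 a b) = tr(b a b^2 a b) tr(a) - tr(b a b^2 a b a)   [inverse elimination on a] = x*y^2*z^2 - 2*x^2*y*z - y*z^3 + x^3 + x*z^2 + 2*y*z - 3*x
reduce: tr(b^-1 a^-1 b a b^2 a) = tr(a^-1 b a b^2 a) tr(b) - tr(a^-1 b a b^2 a b)   [inverse elimination on b] = -x*y^2*z^2 + 2*x^2*y*z + y^3*z + y*z^3 - x^3 - x*y^2 - x*z^2 - 3*y*z + 3*x
reduce: tr(a^-1 b a b^2 a b^-2) = tr(b^-1 a^-1 b a b^2 a) tr(b) - tr(b^-1 a^-1 b a b^2 a b)   [inverse elimination on b] = -x*y^3*z^2 + 2*x^2*y^2*z + y^4*z + y^2*z^3 - x^3*y - x*y^3 - x*y*z^2 - 4*y^2*z + 4*x*y + z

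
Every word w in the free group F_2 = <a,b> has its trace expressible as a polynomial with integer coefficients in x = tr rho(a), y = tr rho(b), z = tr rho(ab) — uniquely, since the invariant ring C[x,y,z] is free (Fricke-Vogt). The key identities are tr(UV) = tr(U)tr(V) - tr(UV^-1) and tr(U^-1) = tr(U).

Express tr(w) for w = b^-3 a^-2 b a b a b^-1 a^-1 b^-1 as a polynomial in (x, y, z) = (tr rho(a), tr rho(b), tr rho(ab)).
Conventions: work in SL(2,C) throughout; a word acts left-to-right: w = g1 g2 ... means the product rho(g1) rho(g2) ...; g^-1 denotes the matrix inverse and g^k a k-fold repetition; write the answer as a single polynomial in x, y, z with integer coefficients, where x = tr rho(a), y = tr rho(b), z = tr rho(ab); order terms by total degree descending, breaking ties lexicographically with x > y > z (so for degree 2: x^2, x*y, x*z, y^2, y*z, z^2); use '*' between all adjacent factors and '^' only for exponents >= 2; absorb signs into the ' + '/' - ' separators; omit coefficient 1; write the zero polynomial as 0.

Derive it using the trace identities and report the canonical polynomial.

tr(a b a) = tr(a) tr(b a) - tr(b) = x*z - y
tr(a b a b) = tr(b a) tr(b a) - tr(1) = z^2 - 2
use: tr(b^-1 a b a) = tr(a b a) tr(b) - tr(a b a b) = x*y*z - y^2 - z^2 + 2
use: tr(b^-2 a b a) = tr(b^-1 a b a) tr(b) - tr(b^-1 a b a b) = x*y^2*z - y^3 - y*z^2 - x*z + 3*y
use: tr(b^-2 a b a b^-1) = tr(b^-2 a b a) tr(b) - tr(b^-2 a b a b) = x*y^3*z - y^4 - y^2*z^2 - 2*x*y*z + 4*y^2 + z^2 - 2
apply: tr(a^2 b a) = tr(a) tr(b a^2) - tr(b a) = x^2*z - x*y - z
use: tr(b a b) = tr(b) tr(a b) - tr(a) = y*z - x
use: tr(a^2 b a b) = tr(a) tr(b a b a) - tr(b a b) = x*z^2 - y*z - x
apply: tr(a b a b^-1 a) = tr(a^2 b a) tr(b) - tr(a^2 b a b) = x^2*y*z - x*y^2 - x*z^2 + x
tr(a b a b a b) = tr(a b) tr(a b a b) - tr(a^-1 b^-1) = z^3 - 3*z
tr(a b a b^-1 a b) = tr(a b a b a) tr(b) - tr(a b a b a b) = x*y*z^2 - y^2*z - z^3 - x*y + 3*z
apply: tr(b^-1 a b a b^-1 a) = tr(a b a b^-1 a) tr(b) - tr(a b a b^-1 a b) = x^2*y^2*z - x*y^3 - 2*x*y*z^2 + y^2*z + z^3 + 2*x*y - 3*z
use: tr(b^-2 a b a b^-1 a) = tr(b^-1 a b a b^-1 a) tr(b) - tr(b^-1 a b a b^-1 a b) = x^2*y^3*z - x*y^4 - 2*x*y^2*z^2 - x^2*y*z + y^3*z + y*z^3 + 3*x*y^2 + x*z^2 - 3*y*z - x
tr(a b a b^-1 a^-1 b^-2) = tr(b^-2 a b a b^-1) tr(a) - tr(b^-2 a b a b^-1 a) = x*y^2*z^2 - x^2*y*z - y^3*z - y*z^3 + x*y^2 + 3*y*z - x
tr(a b a b a b^-2) = tr(b^-1 a b a b a) tr(b) - tr(b^-1 a b a b a b) = x*y^2*z^2 - y^3*z - y*z^3 - x*y^2 - x*z^2 + 4*y*z + x
use: tr(b^-1 a b a b a b^-2) = tr(a b a b a b^-2) tr(b) - tr(a b a b a b^-1) = x*y^3*z^2 - y^4*z - y^2*z^3 - x*y^3 - 2*x*y*z^2 + 5*y^2*z + z^3 + 2*x*y - 3*z
tr(b^-3 a b a b a b^-1) = tr(b^-1 a b a b a b^-2) tr(b) - tr(b^-1 a b a b a b^-1) = x*y^4*z^2 - y^5*z - y^3*z^3 - x*y^4 - 3*x*y^2*z^2 + 6*y^3*z + 2*y*z^3 + 3*x*y^2 + x*z^2 - 7*y*z - x
tr(a b a b a^2) = tr(a) tr(b a b a^2) - tr(b a b a) = x^2*z^2 - x*y*z - x^2 - z^2 + 2
tr(b a b a b) = tr(b) tr(a b a b) - tr(a b a) = y*z^2 - x*z - y
tr(a b a b a^2 b) = tr(a) tr(b a b a b a) - tr(b a b a b) = x*z^3 - y*z^2 - 2*x*z + y
apply: tr(a b a b a^2 b^-1) = tr(a b a b a^2) tr(b) - tr(a b a b a^2 b) = x^2*y*z^2 - x*y^2*z - x*z^3 - x^2*y + 2*x*z + y
tr(a b a b a^2 b^-2) = tr(a b a b a^2 b^-1) tr(b) - tr(a b a b a^2) = x^2*y^2*z^2 - x*y^3*z - x*y*z^3 - x^2*y^2 - x^2*z^2 + 3*x*y*z + x^2 + y^2 + z^2 - 2
apply: tr(a b^-3 a b a b a) = tr(a b a b a^2 b^-2) tr(b) - tr(a b a b a^2 b^-1) = x^2*y^3*z^2 - x*y^4*z - x*y^2*z^3 - x^2*y^3 - 2*x^2*y*z^2 + 4*x*y^2*z + x*z^3 + 2*x^2*y + y^3 + y*z^2 - 2*x*z - 3*y
tr(a b a b a b a b) = tr(b a b a b a) tr(b a) - tr(a b a b) = z^4 - 4*z^2 + 2
tr(a b a b a b a b^-1) = tr(a b a b a b a) tr(b) - tr(a b a b a b a b) = x*y*z^3 - y^2*z^2 - z^4 - 2*x*y*z + y^2 + 4*z^2 - 2
apply: tr(b^-2 a b a b a b a) = tr(a b a b a b a b^-1) tr(b) - tr(a b a b a b a) = x*y^2*z^3 - y^3*z^2 - y*z^4 - 2*x*y^2*z - x*z^3 + y^3 + 5*y*z^2 + 2*x*z - 3*y
apply: tr(a b^-3 a b a b a b) = tr(b^-2 a b a b a b a) tr(b) - tr(b^-2 a b a b a b a b) = x*y^3*z^3 - y^4*z^2 - y^2*z^4 - 2*x*y^3*z - 2*x*y*z^3 + y^4 + 6*y^2*z^2 + z^4 + 4*x*y*z - 4*y^2 - 4*z^2 + 2
tr(b^-3 a b a b a b^-1 a) = tr(a b^-3 a b a b a) tr(b) - tr(a b^-3 a b a b a b) = x^2*y^4*z^2 - x*y^5*z - 2*x*y^3*z^3 - x^2*y^4 - 2*x^2*y^2*z^2 + y^4*z^2 + y^2*z^4 + 6*x*y^3*z + 3*x*y*z^3 + 2*x^2*y^2 - 5*y^2*z^2 - z^4 - 6*x*y*z + y^2 + 4*z^2 - 2
tr(b a b a b^-1 a^-1 b^-3 a) = tr(b^-3 a b a b a b^-1) tr(a) - tr(b^-3 a b a b a b^-1 a) = x*y^3*z^3 - x^2*y^2*z^2 - y^4*z^2 - y^2*z^4 - x*y*z^3 + x^2*y^2 + x^2*z^2 + 5*y^2*z^2 + z^4 - x*y*z - x^2 - y^2 - 4*z^2 + 2
use: tr(a^-1 b a b a b^-1 a^-1 b^-3) = tr(b a b a b^-1 a^-1 b^-3) tr(a) - tr(b a b a b^-1 a^-1 b^-3 a) = -x*y^3*z^3 + 2*x^2*y^2*z^2 + y^4*z^2 + y^2*z^4 - x^3*y*z - x*y^3*z - x^2*z^2 - 5*y^2*z^2 - z^4 + 4*x*y*z + y^2 + 4*z^2 - 2
tr(b^-2 a^-2 b a b a b^-1 a^-1 b^-1) = tr(a^-1 b a b a b^-1 a^-1 b^-3) tr(a) - tr(a^-1 b a b a b^-1 a^-1 b^-3 a) = -x^2*y^3*z^3 + 2*x^3*y^2*z^2 + x*y^4*z^2 + x*y^2*z^4 - x^4*y*z - x^2*y^3*z - x^3*z^2 - 6*x*y^2*z^2 - x*z^4 + 5*x^2*y*z + y^3*z + y*z^3 + 4*x*z^2 - 3*y*z - x
tr(a^-1 b a b) = tr(b a b) tr(a) - tr(b a b a) = x*y*z - x^2 - z^2 + 2
use: tr(b^-1 a^-1 b a) = tr(a^-1 b a) tr(b) - tr(a^-1 b a b) = -x*y*z + x^2 + y^2 + z^2 - 2
use: tr(b^-1 a^-1 b a b a) = tr(b a b a b^-1) tr(a) - tr(b a b a b^-1 a) = -x*y*z^2 + x^2*z + y^2*z + z^3 - 3*z
apply: tr(b^-2 a^-1 b a b a b a) = tr(b a b a b a b^-2) tr(a) - tr(b a b a b a b^-2 a) = -x*y^2*z^3 + x^2*y*z^2 + y^3*z^2 + y*z^4 + x*y^2*z - x^2*y - y^3 - 5*y*z^2 + x*z + 3*y
tr(a^-1 b^-2 a^-1 b a b a b) = tr(b^-2 a^-1 b a b a b) tr(a) - tr(b^-2 a^-1 b a b a b a) = x*y^2*z^3 - 2*x^2*y*z^2 - y^3*z^2 - y*z^4 + x^3*z + x*z^3 + x^2*y + y^3 + 5*y*z^2 - 4*x*z - 3*y
tr(a^-1 b a b a b^-1 a^-1 b^-2) = tr(a^-1 b^-2 a^-1 b a b a) tr(b) - tr(a^-1 b^-2 a^-1 b a b a b) = -x*y^2*z^3 + 2*x^2*y*z^2 + y^3*z^2 + y*z^4 - x^3*z - x*y^2*z - x*z^3 - 4*y*z^2 + 4*x*z + y
apply: tr(a^-1 b^-1 a b a b) = tr(b^-1 a b a b) tr(a) - tr(b^-1 a b a b a) = -x*y*z^2 + x^2*z + y^2*z + z^3 - 3*z
tr(a b a b^-1 a^-1 b^-1) = tr(a^-1 b^-1 a b a) tr(b) - tr(a^-1 b^-1 a b a b) = x*y*z^2 - x^2*z - y^2*z - z^3 + x*y + 3*z
tr(b^-2 a^-2 b a b a b^-1 a^-1) = tr(a^-1 b a b a b^-1 a^-1 b^-2) tr(a) - tr(a^-1 b a b a b^-1 a^-1 b^-2 a) = -x^2*y^2*z^3 + 2*x^3*y*z^2 + x*y^3*z^2 + x*y*z^4 - x^4*z - x^2*y^2*z - x^2*z^3 - 5*x*y*z^2 + 5*x^2*z + y^2*z + z^3 - 3*z
tr(b^-3 a^-2 b a b a b^-1 a^-1 b^-1) = tr(b^-2 a^-2 b a b a b^-1 a^-1 b^-1) tr(b) - tr(b^-2 a^-2 b a b a b^-1 a^-1) = -x^2*y^4*z^3 + 2*x^3*y^3*z^2 + x*y^5*z^2 + x*y^3*z^4 - x^4*y^2*z - x^2*y^4*z + x^2*y^2*z^3 - 3*x^3*y*z^2 - 7*x*y^3*z^2 - 2*x*y*z^4 + x^4*z + 6*x^2*y^2*z + x^2*z^3 + y^4*z + y^2*z^3 + 9*x*y*z^2 - 5*x^2*z - 4*y^2*z - z^3 - x*y + 3*z

-x^2*y^4*z^3 + 2*x^3*y^3*z^2 + x*y^5*z^2 + x*y^3*z^4 - x^4*y^2*z - x^2*y^4*z + x^2*y^2*z^3 - 3*x^3*y*z^2 - 7*x*y^3*z^2 - 2*x*y*z^4 + x^4*z + 6*x^2*y^2*z + x^2*z^3 + y^4*z + y^2*z^3 + 9*x*y*z^2 - 5*x^2*z - 4*y^2*z - z^3 - x*y + 3*z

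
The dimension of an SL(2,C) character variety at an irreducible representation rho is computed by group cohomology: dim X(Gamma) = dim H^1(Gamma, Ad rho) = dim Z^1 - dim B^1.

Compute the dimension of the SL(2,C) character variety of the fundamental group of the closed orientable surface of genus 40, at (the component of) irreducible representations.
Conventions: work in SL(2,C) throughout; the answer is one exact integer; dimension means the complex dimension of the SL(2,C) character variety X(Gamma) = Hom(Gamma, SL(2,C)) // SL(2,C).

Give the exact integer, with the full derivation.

234

The genus-40 surface group: 2g = 80 generators, one relator prod [a_i, b_i].
Unconstrained cocycle data is one sl_2 vector per generator (240 dimensions), cut by the relator condition d_2(z) = 0.
d_2 is surjective at irreducible rho (its cokernel H^2 is dual to H^0 = 0), so dim Z^1 = 240 - 3 = 237.
dim B^1 = 3 (coboundaries, injective at irreducible rho).
dim X = dim H^1 = 237 - 3 = 234.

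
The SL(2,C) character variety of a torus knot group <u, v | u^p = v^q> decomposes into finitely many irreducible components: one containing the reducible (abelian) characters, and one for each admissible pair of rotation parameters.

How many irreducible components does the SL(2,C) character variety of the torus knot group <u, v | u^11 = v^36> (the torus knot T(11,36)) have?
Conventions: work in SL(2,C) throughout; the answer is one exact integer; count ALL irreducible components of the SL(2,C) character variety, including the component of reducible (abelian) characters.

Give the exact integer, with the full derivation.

176

For T(11,36): irreducibility forces the central element u^11 = v^36 to one of +I, -I.
This locks tr(u) to 2*cos(pi*alpha/11), alpha in 1..10, and tr(v) to 2*cos(pi*beta/36), beta in 1..35, on each component of irreducible characters.
The two central values (-1)^alpha I and (-1)^beta I must be the same matrix, so alpha and beta share a parity.
Counting: 5 odd alphas x 18 odd betas + 5 even alphas x 17 even betas = 90 + 85 = 175.
Total: 175 irreducible-character components + 1 reducible (abelian) component = 176.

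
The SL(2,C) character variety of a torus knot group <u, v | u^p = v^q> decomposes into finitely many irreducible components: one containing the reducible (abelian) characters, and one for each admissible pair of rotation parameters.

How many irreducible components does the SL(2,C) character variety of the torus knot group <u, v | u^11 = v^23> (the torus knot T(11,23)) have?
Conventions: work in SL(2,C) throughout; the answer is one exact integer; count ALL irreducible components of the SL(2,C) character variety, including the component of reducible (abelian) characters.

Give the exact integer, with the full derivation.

111

For T(11,23): irreducibility forces the central element u^11 = v^23 to one of +I, -I.
So on each irreducible component the traces are pinned: tr(u) = 2*cos(pi*alpha/11) with 1 <= alpha <= 10, tr(v) = 2*cos(pi*beta/23) with 1 <= beta <= 22.
The two central values (-1)^alpha I and (-1)^beta I must be the same matrix, so alpha and beta share a parity.
Enumerate parity-matched pairs: 5*11 odd-odd plus 5*11 even-even gives 110.
Total: 110 irreducible-character components + 1 reducible (abelian) component = 111.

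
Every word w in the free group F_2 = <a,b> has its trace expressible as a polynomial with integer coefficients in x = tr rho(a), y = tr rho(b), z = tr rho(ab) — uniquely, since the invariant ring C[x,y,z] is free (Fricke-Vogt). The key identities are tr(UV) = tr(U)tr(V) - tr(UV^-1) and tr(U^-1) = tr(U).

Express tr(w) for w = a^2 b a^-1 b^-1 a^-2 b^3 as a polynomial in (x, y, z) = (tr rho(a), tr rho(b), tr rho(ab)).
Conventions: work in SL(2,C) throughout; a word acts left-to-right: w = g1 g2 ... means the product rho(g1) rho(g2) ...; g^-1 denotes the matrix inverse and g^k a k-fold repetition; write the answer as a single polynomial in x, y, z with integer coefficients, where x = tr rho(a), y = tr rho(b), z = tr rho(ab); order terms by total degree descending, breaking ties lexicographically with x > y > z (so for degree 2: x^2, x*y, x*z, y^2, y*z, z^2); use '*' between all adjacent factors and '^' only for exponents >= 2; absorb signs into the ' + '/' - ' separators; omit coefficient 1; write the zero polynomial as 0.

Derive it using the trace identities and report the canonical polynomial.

tr(b^2) = tr(b) * tr(b) - tr(1)  (reduce the b square) = y^2 - 2
reduce: tr(b^3) = tr(b) * tr(b^2) - tr(b)  (reduce the b square) = y^3 - 3*y
reduce: tr(b a b a) = tr(b a) * tr(b a) - tr(1)  (split on b) = z^2 - 2
so tr(b a b) = tr(b) * tr(a b) - tr(a)  (reduce the b square) = y*z - x
reduce: tr(a^2 b a b) = tr(a) * tr(b a b a) - tr(b a b)  (reduce the a square) = x*z^2 - y*z - x
reduce: tr(b a^2) = tr(a) * tr(b a) - tr(b)  (reduce the a square) = x*z - y
so tr(a^2 b a) = tr(a) * tr(b a^2) - tr(b a)  (reduce the a square) = x^2*z - x*y - z
tr(b^2 a^2 b a) = tr(b) * tr(a^2 b a b) - tr(a^2 b a)  (reduce the b square) = x*y*z^2 - x^2*z - y^2*z + z
so tr(b^3 a) = tr(b) * tr(a b^2) - tr(a b)  (reduce the b square) = y^2*z - x*y - z
tr(b^2 a^2 b) = tr(a) * tr(b^3 a) - tr(b^3)  (reduce the a square) = x*y^2*z - x^2*y - y^3 - x*z + 3*y
tr(a^2 b a^2 b^2) = tr(a) * tr(b^2 a^2 b a) - tr(b^2 a^2 b)  (reduce the a square) = x^2*y*z^2 - x^3*z - 2*x*y^2*z + x^2*y + y^3 + 2*x*z - 3*y
so tr(a^2) = tr(a) * tr(a) - tr(1)  (reduce the a square) = x^2 - 2
so tr(b a^2 b) = tr(b) * tr(a^2 b) - tr(a^2)  (reduce the b square) = x*y*z - x^2 - y^2 + 2
reduce: tr(a^2 b a^2 b) = tr(a) * tr(b a^2 b a) - tr(b a^2 b)  (reduce the a square) = x^2*z^2 - 2*x*y*z + y^2 - 2
so tr(a b^3 a^2 b a) = tr(b) * tr(a^2 b a^2 b^2) - tr(a^2 b a^2 b)  (reduce the b square) = x^2*y^2*z^2 - x^3*y*z - 2*x*y^3*z + x^2*y^2 - x^2*z^2 + y^4 + 4*x*y*z - 4*y^2 + 2
tr(a b a b a b) = tr(b a) * tr(b a b a) - tr(b^-1 a^-1)  (split on b) = z^3 - 3*z
reduce: tr(b a b a b a b) = tr(b) * tr(a b a b a b) - tr(a b a b a)  (reduce the b square) = y*z^3 - x*z^2 - 2*y*z + x
tr(b a b a b^3 a) = tr(b) * tr(b a b a b a b) - tr(b a b a b a)  (reduce the b square) = y^2*z^3 - x*y*z^2 - 2*y^2*z - z^3 + x*y + 3*z
tr(a b a b^2) = tr(b) * tr(a b a b) - tr(a b a)  (reduce the b square) = y*z^2 - x*z - y
reduce: tr(a b a b^3) = tr(b) * tr(a b a b^2) - tr(a b a b)  (reduce the b square) = y^2*z^2 - x*y*z - y^2 - z^2 + 2
reduce: tr(b a b a b^3) = tr(b) * tr(a b a b^3) - tr(a b a b^2)  (reduce the b square) = y^3*z^2 - x*y^2*z - y^3 - 2*y*z^2 + x*z + 3*y
tr(a b^3 a^2 b a b) = tr(a) * tr(b a b a b^3 a) - tr(b a b a b^3)  (reduce the a square) = x*y^2*z^3 - x^2*y*z^2 - y^3*z^2 - x*y^2*z - x*z^3 + x^2*y + y^3 + 2*y*z^2 + 2*x*z - 3*y
reduce: tr(b^3 a^2 b a b^-1 a) = tr(a b^3 a^2 b a) * tr(b) - tr(a b^3 a^2 b a b)  (eliminate b^-1) = x^2*y^3*z^2 - x^3*y^2*z - 2*x*y^4*z - x*y^2*z^3 + x^2*y^3 + y^5 + y^3*z^2 + 5*x*y^2*z + x*z^3 - x^2*y - 5*y^3 - 2*y*z^2 - 2*x*z + 5*y
reduce: tr(a^-1 b^3 a^2 b a b^-1) = tr(b^3 a^2 b a b^-1) * tr(a) - tr(b^3 a^2 b a b^-1 a)  (eliminate a^-1) = -x^2*y^3*z^2 + x^3*y^2*z + 2*x*y^4*z + x*y^2*z^3 - x^2*y^3 + x^2*y*z^2 - y^5 - y^3*z^2 - x^3*z - 6*x*y^2*z - x*z^3 + x^2*y + 5*y^3 + 2*y*z^2 + 3*x*z - 5*y
tr(b^-1 a^-2 b^3 a^2 b a) = tr(a^-1 b^3 a^2 b a b^-1) * tr(a) - tr(a^-1 b^3 a^2 b a b^-1 a)  (eliminate a^-1) = -x^3*y^3*z^2 + x^4*y^2*z + 2*x^2*y^4*z + x^2*y^2*z^3 - x^3*y^3 + x^3*y*z^2 - x*y^5 - x*y^3*z^2 - x^4*z - 6*x^2*y^2*z - x^2*z^3 + x^3*y + 5*x*y^3 + x*y*z^2 + 4*x^2*z + y^2*z - 5*x*y - z
so tr(a^2 b a^-1 b^-1 a^-2 b^3) = tr(b^-1 a^-2 b^3 a^2 b) * tr(a) - tr(b^-1 a^-2 b^3 a^2 b a)  (eliminate a^-1) = x^3*y^3*z^2 - x^4*y^2*z - 2*x^2*y^4*z - x^2*y^2*z^3 + x^3*y^3 - x^3*y*z^2 + x*y^5 + x*y^3*z^2 + x^4*z + 6*x^2*y^2*z + x^2*z^3 - x^3*y - 4*x*y^3 - x*y*z^2 - 4*x^2*z - y^2*z + 2*x*y + z

x^3*y^3*z^2 - x^4*y^2*z - 2*x^2*y^4*z - x^2*y^2*z^3 + x^3*y^3 - x^3*y*z^2 + x*y^5 + x*y^3*z^2 + x^4*z + 6*x^2*y^2*z + x^2*z^3 - x^3*y - 4*x*y^3 - x*y*z^2 - 4*x^2*z - y^2*z + 2*x*y + z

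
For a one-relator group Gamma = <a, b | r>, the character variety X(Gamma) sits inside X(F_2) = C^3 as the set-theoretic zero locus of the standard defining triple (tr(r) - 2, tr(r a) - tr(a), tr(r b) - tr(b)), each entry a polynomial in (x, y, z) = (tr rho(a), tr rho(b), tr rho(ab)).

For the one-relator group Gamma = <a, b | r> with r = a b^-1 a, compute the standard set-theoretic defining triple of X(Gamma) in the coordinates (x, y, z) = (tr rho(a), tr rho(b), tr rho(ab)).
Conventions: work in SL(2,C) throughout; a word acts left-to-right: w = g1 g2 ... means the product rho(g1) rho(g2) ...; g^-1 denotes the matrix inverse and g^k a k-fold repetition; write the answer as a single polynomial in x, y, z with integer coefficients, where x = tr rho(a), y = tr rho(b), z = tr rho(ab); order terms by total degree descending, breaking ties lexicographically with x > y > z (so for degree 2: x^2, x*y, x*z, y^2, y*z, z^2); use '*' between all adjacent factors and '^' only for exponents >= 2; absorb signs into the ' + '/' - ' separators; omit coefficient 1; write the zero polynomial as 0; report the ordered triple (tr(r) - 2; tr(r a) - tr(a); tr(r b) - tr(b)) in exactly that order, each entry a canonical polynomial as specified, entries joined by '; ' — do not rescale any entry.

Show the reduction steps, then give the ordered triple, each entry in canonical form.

tr(a^2) = tr(a) tr(a) - tr(1) = x^2 - 2
tr(a^2 b) = tr(a) tr(b a) - tr(b) = x*z - y
tr(a b^-1 a) = tr(a^2) tr(b) - tr(a^2 b) = x^2*y - x*z - y
tr(a^3) = tr(a) tr(a^2) - tr(a) = x^3 - 3*x
tr(a^3 b) = tr(a) tr(b a^2) - tr(b a) = x^2*z - x*y - z
tr(a b^-1 a^2) = tr(a^3) tr(b) - tr(a^3 b) = x^3*y - x^2*z - 2*x*y + z
tr(a b a b) = tr(a b) tr(a b) - tr(1)   [split at a repeated a] = z^2 - 2
tr(a b^-1 a b) = tr(a b a) tr(b) - tr(a b a b)   [inverse elimination on b] = x*y*z - y^2 - z^2 + 2
assemble the triple (tr(r) - 2; tr(r a) - x; tr(r b) - y)

x^2*y - x*z - y - 2; x^3*y - x^2*z - 2*x*y - x + z; x*y*z - y^2 - z^2 - y + 2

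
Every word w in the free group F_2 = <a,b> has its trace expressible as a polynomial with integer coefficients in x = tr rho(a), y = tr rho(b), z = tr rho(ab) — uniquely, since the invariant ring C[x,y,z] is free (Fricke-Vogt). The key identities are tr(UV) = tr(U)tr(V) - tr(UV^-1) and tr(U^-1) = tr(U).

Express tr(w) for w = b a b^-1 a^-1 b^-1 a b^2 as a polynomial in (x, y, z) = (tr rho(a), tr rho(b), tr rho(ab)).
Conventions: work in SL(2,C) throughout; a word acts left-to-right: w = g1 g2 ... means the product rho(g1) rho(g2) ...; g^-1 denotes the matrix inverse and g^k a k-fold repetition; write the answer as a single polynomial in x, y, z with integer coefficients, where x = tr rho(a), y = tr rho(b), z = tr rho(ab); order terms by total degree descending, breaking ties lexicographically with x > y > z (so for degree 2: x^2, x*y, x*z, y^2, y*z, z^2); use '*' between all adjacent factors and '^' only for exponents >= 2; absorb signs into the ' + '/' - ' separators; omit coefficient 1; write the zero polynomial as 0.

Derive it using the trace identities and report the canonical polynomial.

x*y^3*z^2 - 2*x^2*y^2*z - y^4*z - y^2*z^3 + x^3*y + x*y^3 + x^2*z + 5*y^2*z + z^3 - 4*x*y - 3*z

apply: tr(b^2 a) = tr(b) tr(a b) - tr(a) = y*z - x
tr(b^2) = tr(b) tr(b) - tr(1) = y^2 - 2
apply: tr(b a^2 b) = tr(a) tr(b^2 a) - tr(b^2) = x*y*z - x^2 - y^2 + 2
tr(b a^2) = tr(a) tr(b a) - tr(b) = x*z - y
tr(a b^3 a) = tr(b) tr(b a^2 b) - tr(b a^2) = x*y^2*z - x^2*y - y^3 - x*z + 3*y
apply: tr(a b a b) = tr(b a) tr(b a) - tr(1) = z^2 - 2
tr(b a b a b) = tr(b) tr(a b a b) - tr(a b a) = y*z^2 - x*z - y
apply: tr(a b^3 a b) = tr(b) tr(b a b a b) - tr(b a b a) = y^2*z^2 - x*y*z - y^2 - z^2 + 2
use: tr(a b^3 a b^-1) = tr(a b^3 a) tr(b) - tr(a b^3 a b) = x*y^3*z - x^2*y^2 - y^4 - y^2*z^2 + 4*y^2 + z^2 - 2
apply: tr(b^-1 a b^3 a b^-1) = tr(a b^3 a b^-1) tr(b) - tr(a b^3 a) = x*y^4*z - x^2*y^3 - y^5 - y^3*z^2 - x*y^2*z + x^2*y + 5*y^3 + y*z^2 + x*z - 5*y
tr(b^3 a) = tr(b) tr(a b^2) - tr(a b) = y^2*z - x*y - z
tr(a b^3 a^2) = tr(a) tr(b^3 a^2) - tr(b^3 a) = x^2*y^2*z - x^3*y - x*y^3 - x^2*z - y^2*z + 4*x*y + z
tr(b a b^3) = tr(b) tr(b a b^2) - tr(b a b) = y^3*z - x*y^2 - 2*y*z + x
use: tr(a b^3 a^2 b) = tr(a) tr(b a b^3 a) - tr(b a b^3) = x*y^2*z^2 - x^2*y*z - y^3*z - x*z^2 + 2*y*z + x
use: tr(a b^-1 a b^3 a) = tr(a b^3 a^2) tr(b) - tr(a b^3 a^2 b) = x^2*y^3*z - x^3*y^2 - x*y^4 - x*y^2*z^2 + 4*x*y^2 + x*z^2 - y*z - x
tr(a b^3 a b a) = tr(a) tr(b^3 a b a) - tr(b^3 a b) = x*y^2*z^2 - x^2*y*z - y^3*z - x*z^2 + 2*y*z + x
tr(a b a b a b) = tr(a b a b) tr(a b) - tr(b a) = z^3 - 3*z
tr(a b a b a) = tr(a) tr(b a b a) - tr(b a b) = x*z^2 - y*z - x
tr(a b a b a b^2) = tr(b) tr(a b a b a b) - tr(a b a b a) = y*z^3 - x*z^2 - 2*y*z + x
tr(a b^3 a b a b) = tr(b) tr(a b a b a b^2) - tr(a b a b a b) = y^2*z^3 - x*y*z^2 - 2*y^2*z - z^3 + x*y + 3*z
tr(a b^-1 a b^3 a b) = tr(a b^3 a b a) tr(b) - tr(a b^3 a b a b) = x*y^3*z^2 - x^2*y^2*z - y^4*z - y^2*z^3 + 4*y^2*z + z^3 - 3*z
use: tr(b^-1 a b^3 a b^-1 a) = tr(a b^-1 a b^3 a) tr(b) - tr(a b^-1 a b^3 a b) = x^2*y^4*z - x^3*y^3 - x*y^5 - 2*x*y^3*z^2 + x^2*y^2*z + y^4*z + y^2*z^3 + 4*x*y^3 + x*y*z^2 - 5*y^2*z - z^3 - x*y + 3*z
use: tr(b a b^-1 a^-1 b^-1 a b^2) = tr(b^-1 a b^3 a b^-1) tr(a) - tr(b^-1 a b^3 a b^-1 a) = x*y^3*z^2 - 2*x^2*y^2*z - y^4*z - y^2*z^3 + x^3*y + x*y^3 + x^2*z + 5*y^2*z + z^3 - 4*x*y - 3*z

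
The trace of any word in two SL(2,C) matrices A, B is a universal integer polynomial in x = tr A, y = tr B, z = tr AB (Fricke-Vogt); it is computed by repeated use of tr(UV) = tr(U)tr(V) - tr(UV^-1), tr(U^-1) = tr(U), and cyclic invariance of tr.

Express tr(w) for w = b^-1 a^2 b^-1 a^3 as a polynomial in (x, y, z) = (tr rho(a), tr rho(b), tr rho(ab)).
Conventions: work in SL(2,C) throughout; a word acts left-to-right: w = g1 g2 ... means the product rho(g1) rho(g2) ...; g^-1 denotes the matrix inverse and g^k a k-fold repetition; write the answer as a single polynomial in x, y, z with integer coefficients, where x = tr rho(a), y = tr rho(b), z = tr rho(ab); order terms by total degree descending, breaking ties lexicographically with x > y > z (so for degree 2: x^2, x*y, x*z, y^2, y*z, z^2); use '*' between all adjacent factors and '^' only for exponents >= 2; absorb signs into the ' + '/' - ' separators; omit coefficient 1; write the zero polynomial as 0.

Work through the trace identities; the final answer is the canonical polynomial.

x^5*y^2 - 2*x^4*y*z - 3*x^3*y^2 + x^3*z^2 + 4*x^2*y*z + 2*x*y^2 - x*z^2 - y*z - x

trace(a^2) = trace(a)*trace(a) - trace(1) = x^2 - 2
so trace(a^3) = trace(a)*trace(a^2) - trace(a) = x^3 - 3*x
trace(a^4) = trace(a)*trace(a^3) - trace(a^2) = x^4 - 4*x^2 + 2
so trace(a^5) = trace(a)*trace(a^4) - trace(a^3) = x^5 - 5*x^3 + 5*x
trace(b a^2) = trace(a)*trace(b a) - trace(b) = x*z - y
reduce: trace(a b a^2) = trace(a)*trace(b a^2) - trace(b a) = x^2*z - x*y - z
trace(a b a^3) = trace(a)*trace(a b a^2) - trace(a b a) = x^3*z - x^2*y - 2*x*z + y
trace(a^5 b) = trace(a)*trace(a b a^3) - trace(a b a^2) = x^4*z - x^3*y - 3*x^2*z + 2*x*y + z
trace(a^3 b^-1 a^2) = trace(a^5)*trace(b) - trace(a^5 b) = x^5*y - x^4*z - 4*x^3*y + 3*x^2*z + 3*x*y - z
so trace(b a b a) = trace(a b)*trace(a b) - trace(1) = z^2 - 2
trace(b a b) = trace(b)*trace(a b) - trace(a) = y*z - x
trace(b a^2 b a) = trace(a)*trace(b a b a) - trace(b a b) = x*z^2 - y*z - x
trace(b^2) = trace(b)*trace(b) - trace(1) = y^2 - 2
reduce: trace(b a^2 b) = trace(a)*trace(b^2 a) - trace(b^2) = x*y*z - x^2 - y^2 + 2
trace(a b a^2 b a) = trace(a)*trace(b a^2 b a) - trace(b a^2 b) = x^2*z^2 - 2*x*y*z + y^2 - 2
reduce: trace(a^2 b a^3 b) = trace(a)*trace(a b a^2 b a) - trace(a b a^2 b) = x^3*z^2 - 2*x^2*y*z + x*y^2 - x*z^2 + y*z - x
so trace(a^3 b^-1 a^2 b) = trace(a^2 b a^3)*trace(b) - trace(a^2 b a^3 b) = x^4*y*z - x^3*y^2 - x^3*z^2 - x^2*y*z + x*y^2 + x*z^2 + x
so trace(b^-1 a^2 b^-1 a^3) = trace(a^3 b^-1 a^2)*trace(b) - trace(a^3 b^-1 a^2 b) = x^5*y^2 - 2*x^4*y*z - 3*x^3*y^2 + x^3*z^2 + 4*x^2*y*z + 2*x*y^2 - x*z^2 - y*z - x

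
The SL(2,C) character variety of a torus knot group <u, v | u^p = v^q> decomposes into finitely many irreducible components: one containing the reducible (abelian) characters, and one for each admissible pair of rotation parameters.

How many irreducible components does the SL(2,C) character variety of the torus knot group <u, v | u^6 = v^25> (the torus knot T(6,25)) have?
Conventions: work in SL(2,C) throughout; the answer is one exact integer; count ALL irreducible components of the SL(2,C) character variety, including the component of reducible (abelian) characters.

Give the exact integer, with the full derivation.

61

For T(6,25): irreducibility forces the central element u^6 = v^25 to one of +I, -I.
On an irreducible component, tr(u) is locked at 2*cos(pi*alpha/6) for some alpha in 1..5, and tr(v) at 2*cos(pi*beta/25) for some beta in 1..24.
u^6 = (-1)^alpha I and v^25 = (-1)^beta I must agree, so alpha and beta have equal parity.
count pairs: odd alpha (3 choices) x odd beta (12), plus even alpha (2) x even beta (12): 3*12 + 2*12 = 60.
That is 60 components of irreducible characters, and with the reducible (abelian) component the total is 61.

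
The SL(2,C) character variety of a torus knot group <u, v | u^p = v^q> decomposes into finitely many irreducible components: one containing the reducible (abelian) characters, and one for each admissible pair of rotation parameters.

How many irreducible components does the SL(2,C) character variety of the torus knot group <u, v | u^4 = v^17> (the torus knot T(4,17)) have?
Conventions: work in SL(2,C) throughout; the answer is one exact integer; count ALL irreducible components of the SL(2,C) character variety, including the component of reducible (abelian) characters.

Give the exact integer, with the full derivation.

25

Gamma = < u, v | u^4 = v^17 > (torus knot T(4,17)); the central element u^4 = v^17 acts as +I or -I in any irreducible SL(2,C) representation.
So on each irreducible component the traces are pinned: tr(u) = 2*cos(pi*alpha/4) with 1 <= alpha <= 3, tr(v) = 2*cos(pi*beta/17) with 1 <= beta <= 16.
u^4 = (-1)^alpha I and v^17 = (-1)^beta I must agree, so alpha and beta have equal parity.
Enumerate parity-matched pairs: 2*8 odd-odd plus 1*8 even-even gives 24.
components with irreducible characters: 24; plus the single component of reducible (abelian) characters: total 25.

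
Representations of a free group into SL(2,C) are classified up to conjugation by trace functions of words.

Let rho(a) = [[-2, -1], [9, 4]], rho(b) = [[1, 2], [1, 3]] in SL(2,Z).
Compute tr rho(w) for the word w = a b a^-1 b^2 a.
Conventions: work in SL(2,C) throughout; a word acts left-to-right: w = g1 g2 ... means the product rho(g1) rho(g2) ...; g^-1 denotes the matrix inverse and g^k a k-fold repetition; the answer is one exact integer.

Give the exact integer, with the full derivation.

-3835

rho(a) = [[-2, -1], [9, 4]]
... * rho(b) = [[1, 2], [1, 3]]  ->  [[-3, -7], [13, 30]]
... * rho(a^-1) = [[4, 1], [-9, -2]]  ->  [[51, 11], [-218, -47]]
... * rho(b) = [[1, 2], [1, 3]]  ->  [[62, 135], [-265, -577]]
... * rho(b) = [[1, 2], [1, 3]]  ->  [[197, 529], [-842, -2261]]
... * rho(a) = [[-2, -1], [9, 4]]  ->  [[4367, 1919], [-18665, -8202]]
tr = 4367 + -8202 = -3835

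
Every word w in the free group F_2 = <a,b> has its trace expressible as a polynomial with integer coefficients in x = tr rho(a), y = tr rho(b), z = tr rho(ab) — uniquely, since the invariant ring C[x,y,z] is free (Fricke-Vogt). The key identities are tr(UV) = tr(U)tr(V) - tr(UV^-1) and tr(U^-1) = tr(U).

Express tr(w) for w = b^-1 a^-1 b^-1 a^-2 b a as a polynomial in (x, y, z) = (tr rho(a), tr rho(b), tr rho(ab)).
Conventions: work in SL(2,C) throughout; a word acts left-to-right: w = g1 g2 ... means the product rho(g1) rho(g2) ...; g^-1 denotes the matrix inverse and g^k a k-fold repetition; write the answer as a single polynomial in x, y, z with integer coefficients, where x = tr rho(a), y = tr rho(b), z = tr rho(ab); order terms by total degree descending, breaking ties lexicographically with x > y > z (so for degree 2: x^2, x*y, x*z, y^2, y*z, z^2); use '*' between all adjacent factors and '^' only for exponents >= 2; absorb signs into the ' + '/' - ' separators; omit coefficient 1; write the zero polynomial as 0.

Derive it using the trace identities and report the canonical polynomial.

-x^2*y*z^2 + x^3*z + x*y^2*z + x*z^3 - 3*x*z - y

apply: tr(a^-1) = tr(a) = x
use: tr(a^-2) = tr(a^-1) * tr(a) - tr(1)   [inverse elimination on a] = x^2 - 2
tr(b a b) = tr(b) * tr(a b) - tr(a)   [square of b] = y*z - x
use: tr(a b a b) = tr(a b) * tr(a b) - tr(1)   [split at a repeated a] = z^2 - 2
apply: tr(a b a) = tr(a) * tr(b a) - tr(b)   [square of a] = x*z - y
apply: tr(b a b a b) = tr(b) * tr(a b a b) - tr(a b a)   [square of b] = y*z^2 - x*z - y
tr(b a b a b a) = tr(b a) * tr(b a b a) - tr(b^-1 a^-1)   [split at a repeated b] = z^3 - 3*z
tr(a^-1 b a b a b) = tr(b a b a b) * tr(a) - tr(b a b a b a)   [inverse elimination on a] = x*y*z^2 - x^2*z - z^3 - x*y + 3*z
tr(b^-1 a^-1 b a b a) = tr(a^-1 b a b a) * tr(b) - tr(a^-1 b a b a b)   [inverse elimination on b] = -x*y*z^2 + x^2*z + y^2*z + z^3 - 3*z
use: tr(a^-1 b a b a^-1 b^-1) = tr(b^-1 a^-1 b a b) * tr(a) - tr(b^-1 a^-1 b a b a)   [inverse elimination on a] = x*y*z^2 - x^2*z - y^2*z - z^3 + x*y + 3*z
use: tr(a^-1 b^-1 a^-2 b a b) = tr(a^-1 b a b a^-1 b^-1) * tr(a) - tr(a^-1 b a b a^-1 b^-1 a)   [inverse elimination on a] = x^2*y*z^2 - x^3*z - x*y^2*z - x*z^3 + x^2*y + 3*x*z - y
tr(b^-1 a^-1 b^-1 a^-2 b a) = tr(a^-1 b^-1 a^-2 b a) * tr(b) - tr(a^-1 b^-1 a^-2 b a b)   [inverse elimination on b] = -x^2*y*z^2 + x^3*z + x*y^2*z + x*z^3 - 3*x*z - y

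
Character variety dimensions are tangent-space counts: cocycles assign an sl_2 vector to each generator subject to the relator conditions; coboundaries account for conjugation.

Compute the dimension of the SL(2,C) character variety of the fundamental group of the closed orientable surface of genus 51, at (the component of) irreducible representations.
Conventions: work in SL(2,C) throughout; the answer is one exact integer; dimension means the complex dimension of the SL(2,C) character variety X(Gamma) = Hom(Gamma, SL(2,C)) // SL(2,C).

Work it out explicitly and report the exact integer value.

300

The genus-51 surface group: 2g = 102 generators, one relator prod [a_i, b_i].
A cocycle assigns one sl_2 vector per generator subject to the relator condition d_2(z) = 0: dim of the unconstrained space is 3*2g = 306.
H^2 = coker(d_2) is dual to H^0 = 0 at irreducible rho (Poincare duality), so d_2 is onto: dim Z^1 = 303.
As always at irreducible rho, dim B^1 = 3.
dim H^1 = 303 - 3 = 300 = dim X.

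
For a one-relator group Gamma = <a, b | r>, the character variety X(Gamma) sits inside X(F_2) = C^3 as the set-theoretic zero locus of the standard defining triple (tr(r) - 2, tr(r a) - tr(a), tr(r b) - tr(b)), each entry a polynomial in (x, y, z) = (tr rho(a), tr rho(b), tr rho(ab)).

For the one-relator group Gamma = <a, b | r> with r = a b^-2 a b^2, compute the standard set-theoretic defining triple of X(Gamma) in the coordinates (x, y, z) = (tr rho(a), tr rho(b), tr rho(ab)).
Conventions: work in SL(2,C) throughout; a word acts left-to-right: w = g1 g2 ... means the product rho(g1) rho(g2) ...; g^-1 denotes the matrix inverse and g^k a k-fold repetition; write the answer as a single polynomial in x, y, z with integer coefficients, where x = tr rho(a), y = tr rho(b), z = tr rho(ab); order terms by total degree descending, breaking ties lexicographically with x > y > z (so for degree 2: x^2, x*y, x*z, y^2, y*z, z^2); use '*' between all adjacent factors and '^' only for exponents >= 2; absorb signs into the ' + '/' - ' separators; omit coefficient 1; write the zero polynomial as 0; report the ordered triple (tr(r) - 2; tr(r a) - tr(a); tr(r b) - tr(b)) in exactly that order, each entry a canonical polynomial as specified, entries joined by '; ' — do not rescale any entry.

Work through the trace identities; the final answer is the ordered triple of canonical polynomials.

x*y^3*z - x^2*y^2 - y^4 - y^2*z^2 + x^2 + 4*y^2 - 4; x^2*y^3*z - x^3*y^2 - x*y^4 - x*y^2*z^2 + x^3 + 4*x*y^2 - 4*x; x*y^4*z - x^2*y^3 - y^5 - y^3*z^2 - x*y^2*z + x^2*y + 5*y^3 + y*z^2 + x*z - 6*y

use: trace(a^2 b) = trace(a) * trace(b a) - trace(b) = x*z - y
trace(a^2) = trace(a) * trace(a) - trace(1) = x^2 - 2
trace(a b^2 a) = trace(b) * trace(a^2 b) - trace(a^2) = x*y*z - x^2 - y^2 + 2
trace(a b a b) = trace(a b) * trace(a b) - trace(1) = z^2 - 2
trace(a b^2 a b) = trace(b) * trace(a b a b) - trace(a b a) = y*z^2 - x*z - y
trace(a b^2 a b^-1) = trace(a b^2 a) * trace(b) - trace(a b^2 a b) = x*y^2*z - x^2*y - y^3 - y*z^2 + x*z + 3*y
apply: trace(a b^-2 a b^2) = trace(a b^2 a b^-1) * trace(b) - trace(a b^2 a) = x*y^3*z - x^2*y^2 - y^4 - y^2*z^2 + x^2 + 4*y^2 - 2
apply: trace(a b^2) = trace(b) * trace(a b) - trace(a)  (reduce the b square) = y*z - x
trace(a b^2 a^2) = trace(a) * trace(a b^2 a) - trace(a b^2)  (reduce the a square) = x^2*y*z - x^3 - x*y^2 - y*z + 3*x
apply: trace(b a b^2) = trace(b) * trace(b a b) - trace(b a)  (reduce the b square) = y^2*z - x*y - z
trace(a b^2 a^2 b) = trace(a) * trace(b a b^2 a) - trace(b a b^2)  (reduce the a square) = x*y*z^2 - x^2*z - y^2*z + z
apply: trace(b^-1 a b^2 a^2) = trace(a b^2 a^2) * trace(b) - trace(a b^2 a^2 b)  (eliminate b^-1) = x^2*y^2*z - x^3*y - x*y^3 - x*y*z^2 + x^2*z + 3*x*y - z
trace(a b^-2 a b^2 a) = trace(b^-1 a b^2 a^2) * trace(b) - trace(b^-1 a b^2 a^2 b)  (eliminate b^-1) = x^2*y^3*z - x^3*y^2 - x*y^4 - x*y^2*z^2 + x^3 + 4*x*y^2 - 3*x
trace(a b^3 a) = trace(b) * trace(b a^2 b) - trace(b a^2)   [square of b] = x*y^2*z - x^2*y - y^3 - x*z + 3*y
use: trace(a b^3 a b) = trace(b) * trace(a b a b^2) - trace(a b a b)   [square of b] = y^2*z^2 - x*y*z - y^2 - z^2 + 2
trace(b^-1 a b^3 a) = trace(a b^3 a) * trace(b) - trace(a b^3 a b)   [inverse elimination on b] = x*y^3*z - x^2*y^2 - y^4 - y^2*z^2 + 4*y^2 + z^2 - 2
apply: trace(a b^-2 a b^3) = trace(b^-1 a b^3 a) * trace(b) - trace(b^-1 a b^3 a b)   [inverse elimination on b] = x*y^4*z - x^2*y^3 - y^5 - y^3*z^2 - x*y^2*z + x^2*y + 5*y^3 + y*z^2 + x*z - 5*y
assemble the triple (trace(r) - 2; trace(r a) - x; trace(r b) - y)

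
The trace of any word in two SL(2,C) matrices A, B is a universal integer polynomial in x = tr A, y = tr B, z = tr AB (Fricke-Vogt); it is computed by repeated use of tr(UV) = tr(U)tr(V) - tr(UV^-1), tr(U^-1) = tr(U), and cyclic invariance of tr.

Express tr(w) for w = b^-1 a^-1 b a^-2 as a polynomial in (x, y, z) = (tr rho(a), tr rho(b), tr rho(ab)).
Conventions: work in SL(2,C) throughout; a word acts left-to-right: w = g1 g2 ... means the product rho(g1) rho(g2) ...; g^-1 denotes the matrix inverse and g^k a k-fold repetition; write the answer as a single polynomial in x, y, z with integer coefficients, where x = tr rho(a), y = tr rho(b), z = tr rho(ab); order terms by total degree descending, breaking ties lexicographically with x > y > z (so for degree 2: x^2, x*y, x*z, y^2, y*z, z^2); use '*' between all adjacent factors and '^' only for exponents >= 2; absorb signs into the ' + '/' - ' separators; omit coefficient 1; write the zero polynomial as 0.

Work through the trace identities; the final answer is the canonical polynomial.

apply: tr(a^-1 b) = tr(b) tr(a) - tr(b a) = x*y - z
tr(a^-2 b) = tr(a^-1 b) tr(a) - tr(a^-1 b a) = x^2*y - x*z - y
use: tr(a^-1 b a^-2) = tr(a^-2 b) tr(a) - tr(a^-2 b a) = x^3*y - x^2*z - 2*x*y + z
use: tr(b^2) = tr(b) tr(b) - tr(1) = y^2 - 2
tr(b^2 a) = tr(b) tr(a b) - tr(a) = y*z - x
tr(a^-1 b^2) = tr(b^2) tr(a) - tr(b^2 a) = x*y^2 - y*z - x
tr(b a^-2 b) = tr(a^-1 b^2) tr(a) - tr(a^-1 b^2 a) = x^2*y^2 - x*y*z - x^2 - y^2 + 2
tr(b a b a) = tr(a b) tr(a b) - tr(1) = z^2 - 2
use: tr(a^-1 b a b) = tr(b a b) tr(a) - tr(b a b a) = x*y*z - x^2 - z^2 + 2
use: tr(b a^-2 b a) = tr(a^-1 b a b) tr(a) - tr(a^-1 b a b a) = x^2*y*z - x^3 - x*z^2 - y*z + 3*x
tr(a^-1 b a^-2 b) = tr(b a^-2 b) tr(a) - tr(b a^-2 b a) = x^3*y^2 - 2*x^2*y*z - x*y^2 + x*z^2 + y*z - x
apply: tr(b^-1 a^-1 b a^-2) = tr(a^-1 b a^-2) tr(b) - tr(a^-1 b a^-2 b) = x^2*y*z - x*y^2 - x*z^2 + x

x^2*y*z - x*y^2 - x*z^2 + x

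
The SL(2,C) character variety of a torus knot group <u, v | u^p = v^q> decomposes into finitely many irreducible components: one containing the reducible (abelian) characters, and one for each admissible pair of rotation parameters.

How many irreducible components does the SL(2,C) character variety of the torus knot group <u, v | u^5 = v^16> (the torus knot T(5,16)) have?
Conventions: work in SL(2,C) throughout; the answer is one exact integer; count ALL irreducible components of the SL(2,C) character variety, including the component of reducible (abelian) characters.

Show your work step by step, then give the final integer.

In the torus knot group T(5,16), u^5 = v^16 is central, so an irreducible representation sends it to +I or -I (Schur).
On an irreducible component, tr(u) is locked at 2*cos(pi*alpha/5) for some alpha in 1..4, and tr(v) at 2*cos(pi*beta/16) for some beta in 1..15.
Consistency of u^5 = (-1)^alpha I with v^16 = (-1)^beta I forces alpha = beta (mod 2).
Counting: 2 odd alphas x 8 odd betas + 2 even alphas x 7 even betas = 16 + 14 = 30.
That is 30 components of irreducible characters, and with the reducible (abelian) component the total is 31.

31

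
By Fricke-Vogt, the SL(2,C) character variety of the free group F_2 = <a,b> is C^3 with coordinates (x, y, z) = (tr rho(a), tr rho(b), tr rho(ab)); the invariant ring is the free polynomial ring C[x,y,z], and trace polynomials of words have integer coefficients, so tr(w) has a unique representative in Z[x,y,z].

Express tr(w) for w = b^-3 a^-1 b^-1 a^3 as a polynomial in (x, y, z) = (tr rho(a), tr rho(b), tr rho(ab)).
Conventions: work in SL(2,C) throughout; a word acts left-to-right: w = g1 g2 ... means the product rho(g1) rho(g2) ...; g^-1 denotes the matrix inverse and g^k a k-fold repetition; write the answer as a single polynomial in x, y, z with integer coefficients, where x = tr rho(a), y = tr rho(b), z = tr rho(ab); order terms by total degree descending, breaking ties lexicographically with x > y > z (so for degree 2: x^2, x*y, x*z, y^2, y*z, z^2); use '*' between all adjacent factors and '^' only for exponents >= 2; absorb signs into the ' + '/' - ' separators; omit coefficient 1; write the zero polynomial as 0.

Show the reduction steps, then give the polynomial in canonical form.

trace(a^2) = trace(a) trace(a) - trace(1)  (reduce the a square) = x^2 - 2
trace(a^2 b) = trace(a) trace(b a) - trace(b)  (reduce the a square) = x*z - y
trace(a^2 b^-1) = trace(a^2) trace(b) - trace(a^2 b)  (eliminate b^-1) = x^2*y - x*z - y
trace(a^2 b^-2) = trace(a^2 b^-1) trace(b) - trace(a^2)  (eliminate b^-1) = x^2*y^2 - x*y*z - x^2 - y^2 + 2
trace(a^2 b^-3) = trace(a^2 b^-2) trace(b) - trace(a^2 b^-1)  (eliminate b^-1) = x^2*y^3 - x*y^2*z - 2*x^2*y - y^3 + x*z + 3*y
trace(a^3) = trace(a) trace(a^2) - trace(a)  (reduce the a square) = x^3 - 3*x
trace(a^3 b) = trace(a) trace(b a^2) - trace(b a)  (reduce the a square) = x^2*z - x*y - z
trace(a^3 b^-1) = trace(a^3) trace(b) - trace(a^3 b)  (eliminate b^-1) = x^3*y - x^2*z - 2*x*y + z
trace(a^3 b^-2) = trace(a^3 b^-1) trace(b) - trace(a^3)  (eliminate b^-1) = x^3*y^2 - x^2*y*z - x^3 - 2*x*y^2 + y*z + 3*x
trace(a b a^3) = trace(a) trace(b a^3) - trace(b a^2)  (reduce the a square) = x^3*z - x^2*y - 2*x*z + y
trace(b a b a) = trace(a b) trace(a b) - trace(1)  (split on a) = z^2 - 2
trace(b a b) = trace(b) trace(a b) - trace(a)  (reduce the b square) = y*z - x
trace(a b a b a) = trace(a) trace(b a b a) - trace(b a b)  (reduce the a square) = x*z^2 - y*z - x
trace(a b a^3 b) = trace(a) trace(a b a b a) - trace(a b a b)  (reduce the a square) = x^2*z^2 - x*y*z - x^2 - z^2 + 2
trace(a b a^3 b^-1) = trace(a b a^3) trace(b) - trace(a b a^3 b)  (eliminate b^-1) = x^3*y*z - x^2*y^2 - x^2*z^2 - x*y*z + x^2 + y^2 + z^2 - 2
trace(b^-1 a b a^3 b^-1) = trace(a b a^3 b^-1) trace(b) - trace(a b a^3)  (eliminate b^-1) = x^3*y^2*z - x^2*y^3 - x^2*y*z^2 - x^3*z - x*y^2*z + 2*x^2*y + y^3 + y*z^2 + 2*x*z - 3*y
trace(b a^3 b^-3 a) = trace(b^-1 a b a^3 b^-1) trace(b) - trace(b^-1 a b a^3)  (eliminate b^-1) = x^3*y^3*z - x^2*y^4 - x^2*y^2*z^2 - 2*x^3*y*z - x*y^3*z + 3*x^2*y^2 + x^2*z^2 + y^4 + y^2*z^2 + 3*x*y*z - x^2 - 4*y^2 - z^2 + 2
trace(a^3 b^-3 a^-1 b) = trace(b a^3 b^-3) trace(a) - trace(b a^3 b^-3 a)  (eliminate a^-1) = -x^3*y^3*z + x^4*y^2 + x^2*y^4 + x^2*y^2*z^2 + x^3*y*z + x*y^3*z - x^4 - 5*x^2*y^2 - x^2*z^2 - y^4 - y^2*z^2 - 2*x*y*z + 4*x^2 + 4*y^2 + z^2 - 2
trace(b^-3 a^-1 b^-1 a^3) = trace(a^3 b^-3 a^-1) trace(b) - trace(a^3 b^-3 a^-1 b)  (eliminate b^-1) = x^3*y^3*z - x^4*y^2 - x^2*y^2*z^2 - x^3*y*z - 2*x*y^3*z + x^4 + 3*x^2*y^2 + x^2*z^2 + y^2*z^2 + 3*x*y*z - 4*x^2 - y^2 - z^2 + 2

x^3*y^3*z - x^4*y^2 - x^2*y^2*z^2 - x^3*y*z - 2*x*y^3*z + x^4 + 3*x^2*y^2 + x^2*z^2 + y^2*z^2 + 3*x*y*z - 4*x^2 - y^2 - z^2 + 2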